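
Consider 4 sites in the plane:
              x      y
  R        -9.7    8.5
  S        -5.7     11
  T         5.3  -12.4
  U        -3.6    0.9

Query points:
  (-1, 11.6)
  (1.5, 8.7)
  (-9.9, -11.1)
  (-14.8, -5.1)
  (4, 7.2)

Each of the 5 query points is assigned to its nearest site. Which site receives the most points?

U

(-1, 11.6) — d² to each: R:85.3, S:22.45, T:615.69, U:121.25 → nearest is S
(1.5, 8.7) — d² to each: R:125.48, S:57.13, T:459.65, U:86.85 → nearest is S
(-9.9, -11.1) — d² to each: R:384.2, S:506.05, T:232.73, U:183.69 → nearest is U
(-14.8, -5.1) — d² to each: R:210.97, S:342.02, T:457.3, U:161.44 → nearest is U
(4, 7.2) — d² to each: R:189.38, S:108.53, T:385.85, U:97.45 → nearest is U
Tally — S:2, U:3. U captures the most (3).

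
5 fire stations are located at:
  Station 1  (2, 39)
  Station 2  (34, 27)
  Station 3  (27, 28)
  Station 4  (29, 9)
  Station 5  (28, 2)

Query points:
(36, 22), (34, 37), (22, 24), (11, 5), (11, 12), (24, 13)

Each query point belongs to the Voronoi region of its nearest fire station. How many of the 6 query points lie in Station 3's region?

1

(36, 22) — d² to each: Station 1:1445, Station 2:29, Station 3:117, Station 4:218, Station 5:464 → nearest is Station 2
(34, 37) — d² to each: Station 1:1028, Station 2:100, Station 3:130, Station 4:809, Station 5:1261 → nearest is Station 2
(22, 24) — d² to each: Station 1:625, Station 2:153, Station 3:41, Station 4:274, Station 5:520 → nearest is Station 3
(11, 5) — d² to each: Station 1:1237, Station 2:1013, Station 3:785, Station 4:340, Station 5:298 → nearest is Station 5
(11, 12) — d² to each: Station 1:810, Station 2:754, Station 3:512, Station 4:333, Station 5:389 → nearest is Station 4
(24, 13) — d² to each: Station 1:1160, Station 2:296, Station 3:234, Station 4:41, Station 5:137 → nearest is Station 4
1 of the 6 points has Station 3 as nearest.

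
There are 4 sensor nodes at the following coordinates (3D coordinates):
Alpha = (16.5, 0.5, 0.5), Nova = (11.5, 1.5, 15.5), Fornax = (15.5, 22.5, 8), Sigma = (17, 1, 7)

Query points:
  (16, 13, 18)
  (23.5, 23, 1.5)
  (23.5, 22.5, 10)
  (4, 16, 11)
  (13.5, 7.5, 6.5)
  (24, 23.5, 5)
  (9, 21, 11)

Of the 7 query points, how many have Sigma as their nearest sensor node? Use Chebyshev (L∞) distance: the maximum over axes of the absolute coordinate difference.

(16, 13, 18) — d to each: Alpha:17.5, Nova:11.5, Fornax:10, Sigma:12 → nearest is Fornax
(23.5, 23, 1.5) — d to each: Alpha:22.5, Nova:21.5, Fornax:8, Sigma:22 → nearest is Fornax
(23.5, 22.5, 10) — d to each: Alpha:22, Nova:21, Fornax:8, Sigma:21.5 → nearest is Fornax
(4, 16, 11) — d to each: Alpha:15.5, Nova:14.5, Fornax:11.5, Sigma:15 → nearest is Fornax
(13.5, 7.5, 6.5) — d to each: Alpha:7, Nova:9, Fornax:15, Sigma:6.5 → nearest is Sigma
(24, 23.5, 5) — d to each: Alpha:23, Nova:22, Fornax:8.5, Sigma:22.5 → nearest is Fornax
(9, 21, 11) — d to each: Alpha:20.5, Nova:19.5, Fornax:6.5, Sigma:20 → nearest is Fornax
1 of the 7 points has Sigma as nearest.

1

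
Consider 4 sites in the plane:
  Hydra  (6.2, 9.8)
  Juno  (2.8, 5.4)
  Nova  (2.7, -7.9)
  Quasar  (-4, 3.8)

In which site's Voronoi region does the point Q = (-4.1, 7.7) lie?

Quasar

Since √ is increasing, it suffices to compare squared distances:
d²(Q, Hydra) = (-4.1−6.2)² + (7.7−9.8)² = 106.09 + 4.41 = 110.5
d²(Q, Juno) = (-4.1−2.8)² + (7.7−5.4)² = 47.61 + 5.29 = 52.9
d²(Q, Nova) = (-4.1−2.7)² + (7.7−(-7.9))² = 46.24 + 243.36 = 289.6
d²(Q, Quasar) = (-4.1−(-4))² + (7.7−3.8)² = 0.01 + 15.21 = 15.22
Quasar is nearest.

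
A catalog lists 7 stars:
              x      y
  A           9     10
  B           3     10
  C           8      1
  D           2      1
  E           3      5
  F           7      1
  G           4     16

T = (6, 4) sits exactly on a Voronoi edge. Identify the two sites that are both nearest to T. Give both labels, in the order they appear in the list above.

E and F

Squared distances from T to each site:
|TA|² = (6−9)² + (4−10)² = 9 + 36 = 45
|TB|² = (6−3)² + (4−10)² = 9 + 36 = 45
|TC|² = (6−8)² + (4−1)² = 4 + 9 = 13
|TD|² = (6−2)² + (4−1)² = 16 + 9 = 25
|TE|² = (6−3)² + (4−5)² = 9 + 1 = 10
|TF|² = (6−7)² + (4−1)² = 1 + 9 = 10
|TG|² = (6−4)² + (4−16)² = 4 + 144 = 148
T is equidistant from E and F (both at squared distance 10), and every other site is strictly farther — so T lies on the E–F Voronoi edge.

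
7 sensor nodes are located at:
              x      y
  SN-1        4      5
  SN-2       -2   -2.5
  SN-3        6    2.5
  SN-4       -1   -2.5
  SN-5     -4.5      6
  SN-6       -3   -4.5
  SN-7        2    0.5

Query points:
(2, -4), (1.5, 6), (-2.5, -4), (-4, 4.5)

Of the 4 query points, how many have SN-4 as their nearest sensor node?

1

(2, -4) — d² to each: SN-1:85, SN-2:18.25, SN-3:58.25, SN-4:11.25, SN-5:142.25, SN-6:25.25, SN-7:20.25 → nearest is SN-4
(1.5, 6) — d² to each: SN-1:7.25, SN-2:84.5, SN-3:32.5, SN-4:78.5, SN-5:36, SN-6:130.5, SN-7:30.5 → nearest is SN-1
(-2.5, -4) — d² to each: SN-1:123.25, SN-2:2.5, SN-3:114.5, SN-4:4.5, SN-5:104, SN-6:0.5, SN-7:40.5 → nearest is SN-6
(-4, 4.5) — d² to each: SN-1:64.25, SN-2:53, SN-3:104, SN-4:58, SN-5:2.5, SN-6:82, SN-7:52 → nearest is SN-5
1 of the 4 points has SN-4 as nearest.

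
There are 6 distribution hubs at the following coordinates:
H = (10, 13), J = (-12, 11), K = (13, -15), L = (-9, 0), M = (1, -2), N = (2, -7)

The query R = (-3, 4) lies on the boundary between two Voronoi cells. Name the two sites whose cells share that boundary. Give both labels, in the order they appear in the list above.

Squared distances from R to each site:
|RH|² = 169 + 81 = 250
|RJ|² = 81 + 49 = 130
|RK|² = 256 + 361 = 617
|RL|² = 36 + 16 = 52
|RM|² = 16 + 36 = 52
|RN|² = 25 + 121 = 146
R is equidistant from L and M (both at squared distance 52), and every other site is strictly farther — so R lies on the L–M Voronoi edge.

L and M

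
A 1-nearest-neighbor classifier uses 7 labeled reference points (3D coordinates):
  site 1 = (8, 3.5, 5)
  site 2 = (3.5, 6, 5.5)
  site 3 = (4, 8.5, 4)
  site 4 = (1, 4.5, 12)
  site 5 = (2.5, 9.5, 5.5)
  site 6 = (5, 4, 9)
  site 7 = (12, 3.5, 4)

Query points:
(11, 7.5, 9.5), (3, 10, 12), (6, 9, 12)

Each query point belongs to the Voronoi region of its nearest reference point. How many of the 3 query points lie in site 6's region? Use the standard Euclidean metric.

1

(11, 7.5, 9.5) — d² to each: site 1:45.25, site 2:74.5, site 3:80.25, site 4:115.25, site 5:92.25, site 6:48.5, site 7:47.25 → nearest is site 1
(3, 10, 12) — d² to each: site 1:116.25, site 2:58.5, site 3:67.25, site 4:34.25, site 5:42.75, site 6:49, site 7:187.25 → nearest is site 4
(6, 9, 12) — d² to each: site 1:83.25, site 2:57.5, site 3:68.25, site 4:45.25, site 5:54.75, site 6:35, site 7:130.25 → nearest is site 6
1 of the 3 points has site 6 as nearest.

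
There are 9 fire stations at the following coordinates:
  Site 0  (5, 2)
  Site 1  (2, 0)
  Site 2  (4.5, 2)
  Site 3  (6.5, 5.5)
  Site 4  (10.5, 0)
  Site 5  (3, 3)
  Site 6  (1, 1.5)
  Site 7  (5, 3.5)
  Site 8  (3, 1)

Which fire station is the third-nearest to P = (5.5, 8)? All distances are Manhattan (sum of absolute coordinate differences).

Site 0

d(P, Site 0) = |5.5−5| + |8−2| = 0.5 + 6 = 6.5
d(P, Site 1) = |5.5−2| + |8−0| = 3.5 + 8 = 11.5
d(P, Site 2) = |5.5−4.5| + |8−2| = 1 + 6 = 7
d(P, Site 3) = |5.5−6.5| + |8−5.5| = 1 + 2.5 = 3.5
d(P, Site 4) = |5.5−10.5| + |8−0| = 5 + 8 = 13
d(P, Site 5) = |5.5−3| + |8−3| = 2.5 + 5 = 7.5
d(P, Site 6) = |5.5−1| + |8−1.5| = 4.5 + 6.5 = 11
d(P, Site 7) = |5.5−5| + |8−3.5| = 0.5 + 4.5 = 5
d(P, Site 8) = |5.5−3| + |8−1| = 2.5 + 7 = 9.5
Sorted ascending: Site 3, Site 7, Site 0, Site 2, … — the third-nearest is Site 0.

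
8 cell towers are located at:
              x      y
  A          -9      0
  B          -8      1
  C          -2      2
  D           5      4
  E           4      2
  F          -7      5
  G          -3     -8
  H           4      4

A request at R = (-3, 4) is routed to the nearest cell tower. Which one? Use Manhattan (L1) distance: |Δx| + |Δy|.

d(R,A) = |-3−(-9)| + |4−0| = 6 + 4 = 10
d(R,B) = |-3−(-8)| + |4−1| = 5 + 3 = 8
d(R,C) = |-3−(-2)| + |4−2| = 1 + 2 = 3
d(R,D) = |-3−5| + |4−4| = 8 + 0 = 8
d(R,E) = |-3−4| + |4−2| = 7 + 2 = 9
d(R,F) = |-3−(-7)| + |4−5| = 4 + 1 = 5
d(R,G) = |-3−(-3)| + |4−(-8)| = 0 + 12 = 12
d(R,H) = |-3−4| + |4−4| = 7 + 0 = 7
The smallest is to C, so R lies in the Voronoi region of C.

C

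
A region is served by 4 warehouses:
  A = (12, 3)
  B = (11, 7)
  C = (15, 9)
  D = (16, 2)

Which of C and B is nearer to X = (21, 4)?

Compare squared distances:
|XC|² = (21−15)² + (4−9)² = 36 + 25 = 61
|XB|² = (21−11)² + (4−7)² = 100 + 9 = 109
61 < 109, so C is closer.

C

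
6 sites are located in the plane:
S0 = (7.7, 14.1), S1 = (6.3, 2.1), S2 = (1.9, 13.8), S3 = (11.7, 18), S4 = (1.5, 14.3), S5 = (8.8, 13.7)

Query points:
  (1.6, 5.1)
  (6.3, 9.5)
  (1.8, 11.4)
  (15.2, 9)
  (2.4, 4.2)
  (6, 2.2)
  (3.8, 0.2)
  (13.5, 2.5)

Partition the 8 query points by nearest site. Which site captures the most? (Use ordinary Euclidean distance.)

(1.6, 5.1) — d² to each: S0:118.21, S1:31.09, S2:75.78, S3:268.42, S4:84.65, S5:125.8 → nearest is S1
(6.3, 9.5) — d² to each: S0:23.12, S1:54.76, S2:37.85, S3:101.41, S4:46.08, S5:23.89 → nearest is S0
(1.8, 11.4) — d² to each: S0:42.1, S1:106.74, S2:5.77, S3:141.57, S4:8.5, S5:54.29 → nearest is S2
(15.2, 9) — d² to each: S0:82.26, S1:126.82, S2:199.93, S3:93.25, S4:215.78, S5:63.05 → nearest is S5
(2.4, 4.2) — d² to each: S0:126.1, S1:19.62, S2:92.41, S3:276.93, S4:102.82, S5:131.21 → nearest is S1
(6, 2.2) — d² to each: S0:144.5, S1:0.1, S2:151.37, S3:282.13, S4:166.66, S5:140.09 → nearest is S1
(3.8, 0.2) — d² to each: S0:208.42, S1:9.86, S2:188.57, S3:379.25, S4:204.1, S5:207.25 → nearest is S1
(13.5, 2.5) — d² to each: S0:168.2, S1:52, S2:262.25, S3:243.49, S4:283.24, S5:147.53 → nearest is S1
Tally — S0:1, S1:5, S2:1, S5:1. S1 captures the most (5).

S1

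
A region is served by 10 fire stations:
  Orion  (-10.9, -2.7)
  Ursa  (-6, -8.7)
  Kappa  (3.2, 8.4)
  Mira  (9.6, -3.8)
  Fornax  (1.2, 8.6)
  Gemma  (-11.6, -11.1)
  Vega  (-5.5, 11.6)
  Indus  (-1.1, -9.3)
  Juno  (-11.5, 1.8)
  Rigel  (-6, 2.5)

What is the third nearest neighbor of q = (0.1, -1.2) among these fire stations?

Compare squared distances (the ordering matches that of the actual distances):
d²(q, Orion) = 121 + 2.25 = 123.25
d²(q, Ursa) = 37.21 + 56.25 = 93.46
d²(q, Kappa) = 9.61 + 92.16 = 101.77
d²(q, Mira) = 90.25 + 6.76 = 97.01
d²(q, Fornax) = 1.21 + 96.04 = 97.25
d²(q, Gemma) = 136.89 + 98.01 = 234.9
d²(q, Vega) = 31.36 + 163.84 = 195.2
d²(q, Indus) = 1.44 + 65.61 = 67.05
d²(q, Juno) = 134.56 + 9 = 143.56
d²(q, Rigel) = 37.21 + 13.69 = 50.9
Sorted ascending: Rigel, Indus, Ursa, Mira, … — the third-nearest is Ursa.

Ursa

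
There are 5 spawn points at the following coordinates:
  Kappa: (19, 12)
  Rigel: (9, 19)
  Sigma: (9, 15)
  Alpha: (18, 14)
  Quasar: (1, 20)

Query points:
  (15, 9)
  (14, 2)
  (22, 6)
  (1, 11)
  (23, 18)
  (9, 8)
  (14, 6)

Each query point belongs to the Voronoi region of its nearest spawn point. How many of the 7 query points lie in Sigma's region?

(15, 9) — d² to each: Kappa:25, Rigel:136, Sigma:72, Alpha:34, Quasar:317 → nearest is Kappa
(14, 2) — d² to each: Kappa:125, Rigel:314, Sigma:194, Alpha:160, Quasar:493 → nearest is Kappa
(22, 6) — d² to each: Kappa:45, Rigel:338, Sigma:250, Alpha:80, Quasar:637 → nearest is Kappa
(1, 11) — d² to each: Kappa:325, Rigel:128, Sigma:80, Alpha:298, Quasar:81 → nearest is Sigma
(23, 18) — d² to each: Kappa:52, Rigel:197, Sigma:205, Alpha:41, Quasar:488 → nearest is Alpha
(9, 8) — d² to each: Kappa:116, Rigel:121, Sigma:49, Alpha:117, Quasar:208 → nearest is Sigma
(14, 6) — d² to each: Kappa:61, Rigel:194, Sigma:106, Alpha:80, Quasar:365 → nearest is Kappa
2 of the 7 points have Sigma as nearest.

2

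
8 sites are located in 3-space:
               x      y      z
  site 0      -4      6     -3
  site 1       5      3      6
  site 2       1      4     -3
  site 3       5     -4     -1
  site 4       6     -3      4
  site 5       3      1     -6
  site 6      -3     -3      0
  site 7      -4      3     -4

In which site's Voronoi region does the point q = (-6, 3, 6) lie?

Since √ is increasing, it suffices to compare squared distances:
d²(q, site 0) = (-6−(-4))² + (3−6)² + (6−(-3))² = 4 + 9 + 81 = 94
d²(q, site 1) = (-6−5)² + (3−3)² + (6−6)² = 121 + 0 + 0 = 121
d²(q, site 2) = (-6−1)² + (3−4)² + (6−(-3))² = 49 + 1 + 81 = 131
d²(q, site 3) = (-6−5)² + (3−(-4))² + (6−(-1))² = 121 + 49 + 49 = 219
d²(q, site 4) = (-6−6)² + (3−(-3))² + (6−4)² = 144 + 36 + 4 = 184
d²(q, site 5) = (-6−3)² + (3−1)² + (6−(-6))² = 81 + 4 + 144 = 229
d²(q, site 6) = (-6−(-3))² + (3−(-3))² + (6−0)² = 9 + 36 + 36 = 81
d²(q, site 7) = (-6−(-4))² + (3−3)² + (6−(-4))² = 4 + 0 + 100 = 104
The smallest is to site 6, so q lies in the Voronoi region of site 6.

site 6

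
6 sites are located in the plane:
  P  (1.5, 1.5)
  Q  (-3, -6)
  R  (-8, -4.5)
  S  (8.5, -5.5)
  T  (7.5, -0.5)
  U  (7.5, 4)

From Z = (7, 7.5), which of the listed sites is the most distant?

R

Squared Euclidean distances:
|ZP|² = 30.25 + 36 = 66.25
|ZQ|² = 100 + 182.25 = 282.25
|ZR|² = 225 + 144 = 369
|ZS|² = 2.25 + 169 = 171.25
|ZT|² = 0.25 + 64 = 64.25
|ZU|² = 0.25 + 12.25 = 12.5
The largest is to R.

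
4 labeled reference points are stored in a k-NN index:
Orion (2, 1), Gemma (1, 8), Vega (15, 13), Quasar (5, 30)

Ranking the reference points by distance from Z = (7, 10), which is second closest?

Compare squared distances (the ordering matches that of the actual distances):
d²(Z, Orion) = 25 + 81 = 106
d²(Z, Gemma) = 36 + 4 = 40
d²(Z, Vega) = 64 + 9 = 73
d²(Z, Quasar) = 4 + 400 = 404
Sorted ascending: Gemma, Vega, Orion, … — the second-nearest is Vega.

Vega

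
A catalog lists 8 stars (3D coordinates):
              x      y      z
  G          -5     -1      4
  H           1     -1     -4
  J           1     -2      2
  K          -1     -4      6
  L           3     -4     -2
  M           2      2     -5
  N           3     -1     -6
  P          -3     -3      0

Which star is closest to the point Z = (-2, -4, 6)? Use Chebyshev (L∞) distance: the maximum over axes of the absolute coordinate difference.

d(Z,G) = max(3, 3, 2) = 3
d(Z,H) = max(3, 3, 10) = 10
d(Z,J) = max(3, 2, 4) = 4
d(Z,K) = max(1, 0, 0) = 1
d(Z,L) = max(5, 0, 8) = 8
d(Z,M) = max(4, 6, 11) = 11
d(Z,N) = max(5, 3, 12) = 12
d(Z,P) = max(1, 1, 6) = 6
K is nearest.

K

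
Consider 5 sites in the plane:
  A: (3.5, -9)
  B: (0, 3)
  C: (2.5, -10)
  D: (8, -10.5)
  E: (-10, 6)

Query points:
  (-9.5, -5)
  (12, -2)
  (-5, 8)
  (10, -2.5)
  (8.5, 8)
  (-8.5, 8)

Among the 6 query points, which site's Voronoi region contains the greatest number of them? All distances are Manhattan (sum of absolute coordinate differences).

(-9.5, -5) — d to each: A:17, B:17.5, C:17, D:23, E:11.5 → nearest is E
(12, -2) — d to each: A:15.5, B:17, C:17.5, D:12.5, E:30 → nearest is D
(-5, 8) — d to each: A:25.5, B:10, C:25.5, D:31.5, E:7 → nearest is E
(10, -2.5) — d to each: A:13, B:15.5, C:15, D:10, E:28.5 → nearest is D
(8.5, 8) — d to each: A:22, B:13.5, C:24, D:19, E:20.5 → nearest is B
(-8.5, 8) — d to each: A:29, B:13.5, C:29, D:35, E:3.5 → nearest is E
Tally — B:1, D:2, E:3. E captures the most (3).

E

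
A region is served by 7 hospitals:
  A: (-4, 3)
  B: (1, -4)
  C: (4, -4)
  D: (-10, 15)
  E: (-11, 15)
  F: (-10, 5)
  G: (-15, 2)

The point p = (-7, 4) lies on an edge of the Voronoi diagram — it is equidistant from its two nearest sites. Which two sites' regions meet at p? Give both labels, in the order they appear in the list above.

A and F

Squared distances from p to each site:
|pA|² = (-7−(-4))² + (4−3)² = 9 + 1 = 10
|pB|² = (-7−1)² + (4−(-4))² = 64 + 64 = 128
|pC|² = (-7−4)² + (4−(-4))² = 121 + 64 = 185
|pD|² = (-7−(-10))² + (4−15)² = 9 + 121 = 130
|pE|² = (-7−(-11))² + (4−15)² = 16 + 121 = 137
|pF|² = (-7−(-10))² + (4−5)² = 9 + 1 = 10
|pG|² = (-7−(-15))² + (4−2)² = 64 + 4 = 68
p is equidistant from A and F (both at squared distance 10), and every other site is strictly farther — so p lies on the A–F Voronoi edge.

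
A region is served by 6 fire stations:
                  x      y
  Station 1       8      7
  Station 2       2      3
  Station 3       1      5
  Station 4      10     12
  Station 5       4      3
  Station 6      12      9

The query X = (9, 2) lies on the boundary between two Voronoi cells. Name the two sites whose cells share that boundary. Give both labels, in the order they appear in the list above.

Station 1 and Station 5

Squared distances from X to each site:
d²(X, Station 1) = (9−8)² + (2−7)² = 1 + 25 = 26
d²(X, Station 2) = (9−2)² + (2−3)² = 49 + 1 = 50
d²(X, Station 3) = (9−1)² + (2−5)² = 64 + 9 = 73
d²(X, Station 4) = (9−10)² + (2−12)² = 1 + 100 = 101
d²(X, Station 5) = (9−4)² + (2−3)² = 25 + 1 = 26
d²(X, Station 6) = (9−12)² + (2−9)² = 9 + 49 = 58
X is equidistant from Station 1 and Station 5 (both at squared distance 26), and every other site is strictly farther — so X lies on the Station 1–Station 5 Voronoi edge.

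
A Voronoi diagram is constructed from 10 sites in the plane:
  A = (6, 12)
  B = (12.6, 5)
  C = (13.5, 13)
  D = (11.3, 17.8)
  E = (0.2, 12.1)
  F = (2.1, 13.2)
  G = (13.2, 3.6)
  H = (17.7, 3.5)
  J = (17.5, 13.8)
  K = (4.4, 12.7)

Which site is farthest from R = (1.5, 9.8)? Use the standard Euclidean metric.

Since √ is increasing, it suffices to compare squared distances:
|RA|² = (1.5−6)² + (9.8−12)² = 20.25 + 4.84 = 25.09
|RB|² = (1.5−12.6)² + (9.8−5)² = 123.21 + 23.04 = 146.25
|RC|² = (1.5−13.5)² + (9.8−13)² = 144 + 10.24 = 154.24
|RD|² = (1.5−11.3)² + (9.8−17.8)² = 96.04 + 64 = 160.04
|RE|² = (1.5−0.2)² + (9.8−12.1)² = 1.69 + 5.29 = 6.98
|RF|² = (1.5−2.1)² + (9.8−13.2)² = 0.36 + 11.56 = 11.92
|RG|² = (1.5−13.2)² + (9.8−3.6)² = 136.89 + 38.44 = 175.33
|RH|² = (1.5−17.7)² + (9.8−3.5)² = 262.44 + 39.69 = 302.13
|RJ|² = (1.5−17.5)² + (9.8−13.8)² = 256 + 16 = 272
|RK|² = (1.5−4.4)² + (9.8−12.7)² = 8.41 + 8.41 = 16.82
The largest is to H.

H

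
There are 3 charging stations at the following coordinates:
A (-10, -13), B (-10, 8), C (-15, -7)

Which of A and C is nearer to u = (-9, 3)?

C

Compare squared distances:
|uA|² = (-9−(-10))² + (3−(-13))² = 1 + 256 = 257
|uC|² = (-9−(-15))² + (3−(-7))² = 36 + 100 = 136
257 > 136, so C is closer.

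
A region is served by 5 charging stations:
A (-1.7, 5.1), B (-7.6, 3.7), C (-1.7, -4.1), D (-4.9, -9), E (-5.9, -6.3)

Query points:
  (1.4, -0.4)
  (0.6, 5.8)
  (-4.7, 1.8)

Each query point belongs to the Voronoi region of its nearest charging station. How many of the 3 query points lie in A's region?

(1.4, -0.4) — d² to each: A:39.86, B:97.81, C:23.3, D:113.65, E:88.1 → nearest is C
(0.6, 5.8) — d² to each: A:5.78, B:71.65, C:103.3, D:249.29, E:188.66 → nearest is A
(-4.7, 1.8) — d² to each: A:19.89, B:12.02, C:43.81, D:116.68, E:67.05 → nearest is B
1 of the 3 points has A as nearest.

1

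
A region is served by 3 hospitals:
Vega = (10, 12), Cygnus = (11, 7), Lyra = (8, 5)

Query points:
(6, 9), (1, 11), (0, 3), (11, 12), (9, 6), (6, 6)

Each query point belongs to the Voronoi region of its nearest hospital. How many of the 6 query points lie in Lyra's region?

4

(6, 9) — d² to each: Vega:25, Cygnus:29, Lyra:20 → nearest is Lyra
(1, 11) — d² to each: Vega:82, Cygnus:116, Lyra:85 → nearest is Vega
(0, 3) — d² to each: Vega:181, Cygnus:137, Lyra:68 → nearest is Lyra
(11, 12) — d² to each: Vega:1, Cygnus:25, Lyra:58 → nearest is Vega
(9, 6) — d² to each: Vega:37, Cygnus:5, Lyra:2 → nearest is Lyra
(6, 6) — d² to each: Vega:52, Cygnus:26, Lyra:5 → nearest is Lyra
4 of the 6 points have Lyra as nearest.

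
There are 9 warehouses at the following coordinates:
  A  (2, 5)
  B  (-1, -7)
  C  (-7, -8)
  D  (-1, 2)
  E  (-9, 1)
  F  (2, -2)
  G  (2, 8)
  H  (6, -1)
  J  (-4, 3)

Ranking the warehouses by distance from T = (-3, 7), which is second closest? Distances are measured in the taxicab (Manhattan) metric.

d(T,A) = 5 + 2 = 7
d(T,B) = 2 + 14 = 16
d(T,C) = 4 + 15 = 19
d(T,D) = 2 + 5 = 7
d(T,E) = 6 + 6 = 12
d(T,F) = 5 + 9 = 14
d(T,G) = 5 + 1 = 6
d(T,H) = 9 + 8 = 17
d(T,J) = 1 + 4 = 5
Sorted ascending: J, G, A, … — the second-nearest is G.

G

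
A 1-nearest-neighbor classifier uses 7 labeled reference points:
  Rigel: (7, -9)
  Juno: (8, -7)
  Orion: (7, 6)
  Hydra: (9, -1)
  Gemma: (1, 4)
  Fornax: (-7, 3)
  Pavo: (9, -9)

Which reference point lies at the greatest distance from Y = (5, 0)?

Fornax

Compare squared distances (the ordering matches that of the actual distances):
d²(Y, Rigel) = (5−7)² + (0−(-9))² = 4 + 81 = 85
d²(Y, Juno) = (5−8)² + (0−(-7))² = 9 + 49 = 58
d²(Y, Orion) = (5−7)² + (0−6)² = 4 + 36 = 40
d²(Y, Hydra) = (5−9)² + (0−(-1))² = 16 + 1 = 17
d²(Y, Gemma) = (5−1)² + (0−4)² = 16 + 16 = 32
d²(Y, Fornax) = (5−(-7))² + (0−3)² = 144 + 9 = 153
d²(Y, Pavo) = (5−9)² + (0−(-9))² = 16 + 81 = 97
The largest is to Fornax.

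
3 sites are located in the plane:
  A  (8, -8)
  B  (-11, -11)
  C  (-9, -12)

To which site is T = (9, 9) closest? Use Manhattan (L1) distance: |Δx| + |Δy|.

A

d(T,A) = |9−8| + |9−(-8)| = 1 + 17 = 18
d(T,B) = |9−(-11)| + |9−(-11)| = 20 + 20 = 40
d(T,C) = |9−(-9)| + |9−(-12)| = 18 + 21 = 39
The smallest is to A, so T lies in the Voronoi region of A.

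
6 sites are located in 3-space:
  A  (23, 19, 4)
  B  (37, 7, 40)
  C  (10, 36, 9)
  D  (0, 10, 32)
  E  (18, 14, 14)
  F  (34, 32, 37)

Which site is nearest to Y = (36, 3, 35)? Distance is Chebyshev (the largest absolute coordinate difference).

B

d(Y,A) = max(13, 16, 31) = 31
d(Y,B) = max(1, 4, 5) = 5
d(Y,C) = max(26, 33, 26) = 33
d(Y,D) = max(36, 7, 3) = 36
d(Y,E) = max(18, 11, 21) = 21
d(Y,F) = max(2, 29, 2) = 29
Minimum is at B.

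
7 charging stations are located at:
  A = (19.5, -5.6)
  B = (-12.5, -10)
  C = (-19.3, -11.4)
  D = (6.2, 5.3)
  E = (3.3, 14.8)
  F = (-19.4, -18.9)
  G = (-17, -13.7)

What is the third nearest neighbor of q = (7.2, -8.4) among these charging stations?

B

Squared Euclidean distances:
|qA|² = (7.2−19.5)² + (-8.4−(-5.6))² = 151.29 + 7.84 = 159.13
|qB|² = (7.2−(-12.5))² + (-8.4−(-10))² = 388.09 + 2.56 = 390.65
|qC|² = (7.2−(-19.3))² + (-8.4−(-11.4))² = 702.25 + 9 = 711.25
|qD|² = (7.2−6.2)² + (-8.4−5.3)² = 1 + 187.69 = 188.69
|qE|² = (7.2−3.3)² + (-8.4−14.8)² = 15.21 + 538.24 = 553.45
|qF|² = (7.2−(-19.4))² + (-8.4−(-18.9))² = 707.56 + 110.25 = 817.81
|qG|² = (7.2−(-17))² + (-8.4−(-13.7))² = 585.64 + 28.09 = 613.73
Sorted ascending: A, D, B, E, … — the third-nearest is B.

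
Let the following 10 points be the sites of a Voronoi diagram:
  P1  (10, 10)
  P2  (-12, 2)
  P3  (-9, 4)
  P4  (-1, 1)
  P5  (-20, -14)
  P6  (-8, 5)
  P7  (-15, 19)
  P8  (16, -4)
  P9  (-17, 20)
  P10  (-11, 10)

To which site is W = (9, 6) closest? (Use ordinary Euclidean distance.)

Since √ is increasing, it suffices to compare squared distances:
|WP1|² = 1 + 16 = 17
|WP2|² = 441 + 16 = 457
|WP3|² = 324 + 4 = 328
|WP4|² = 100 + 25 = 125
|WP5|² = 841 + 400 = 1241
|WP6|² = 289 + 1 = 290
|WP7|² = 576 + 169 = 745
|WP8|² = 49 + 100 = 149
|WP9|² = 676 + 196 = 872
d²(W, P10) = 400 + 16 = 416
Minimum is at P1.

P1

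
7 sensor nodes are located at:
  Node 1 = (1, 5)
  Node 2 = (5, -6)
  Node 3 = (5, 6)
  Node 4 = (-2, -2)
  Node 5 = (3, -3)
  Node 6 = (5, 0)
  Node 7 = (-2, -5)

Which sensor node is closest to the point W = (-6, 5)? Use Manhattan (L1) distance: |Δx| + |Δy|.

d(W, Node 1) = |-6−1| + |5−5| = 7 + 0 = 7
d(W, Node 2) = |-6−5| + |5−(-6)| = 11 + 11 = 22
d(W, Node 3) = |-6−5| + |5−6| = 11 + 1 = 12
d(W, Node 4) = |-6−(-2)| + |5−(-2)| = 4 + 7 = 11
d(W, Node 5) = |-6−3| + |5−(-3)| = 9 + 8 = 17
d(W, Node 6) = |-6−5| + |5−0| = 11 + 5 = 16
d(W, Node 7) = |-6−(-2)| + |5−(-5)| = 4 + 10 = 14
The smallest is to Node 1, so W lies in the Voronoi region of Node 1.

Node 1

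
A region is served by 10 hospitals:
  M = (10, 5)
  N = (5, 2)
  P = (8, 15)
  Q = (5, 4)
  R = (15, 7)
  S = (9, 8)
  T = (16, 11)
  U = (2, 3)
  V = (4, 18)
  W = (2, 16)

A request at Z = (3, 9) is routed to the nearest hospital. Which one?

Compare squared distances (the ordering matches that of the actual distances):
|ZM|² = 49 + 16 = 65
|ZN|² = 4 + 49 = 53
|ZP|² = 25 + 36 = 61
|ZQ|² = 4 + 25 = 29
|ZR|² = 144 + 4 = 148
|ZS|² = 36 + 1 = 37
|ZT|² = 169 + 4 = 173
|ZU|² = 1 + 36 = 37
|ZV|² = 1 + 81 = 82
|ZW|² = 1 + 49 = 50
Minimum is at Q.

Q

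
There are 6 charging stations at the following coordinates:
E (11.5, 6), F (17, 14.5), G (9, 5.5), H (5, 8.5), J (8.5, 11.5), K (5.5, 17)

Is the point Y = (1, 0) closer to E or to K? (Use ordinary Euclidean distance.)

E

Compare squared distances:
|YE|² = (1−11.5)² + (0−6)² = 110.25 + 36 = 146.25
|YK|² = (1−5.5)² + (0−17)² = 20.25 + 289 = 309.25
146.25 < 309.25, so E is closer.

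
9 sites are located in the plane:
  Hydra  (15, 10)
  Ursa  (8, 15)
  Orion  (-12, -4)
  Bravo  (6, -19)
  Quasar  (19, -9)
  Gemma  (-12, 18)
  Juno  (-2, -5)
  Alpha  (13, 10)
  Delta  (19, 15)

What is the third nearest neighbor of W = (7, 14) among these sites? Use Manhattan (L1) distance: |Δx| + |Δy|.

d(W, Hydra) = |7−15| + |14−10| = 8 + 4 = 12
d(W, Ursa) = |7−8| + |14−15| = 1 + 1 = 2
d(W, Orion) = |7−(-12)| + |14−(-4)| = 19 + 18 = 37
d(W, Bravo) = |7−6| + |14−(-19)| = 1 + 33 = 34
d(W, Quasar) = |7−19| + |14−(-9)| = 12 + 23 = 35
d(W, Gemma) = |7−(-12)| + |14−18| = 19 + 4 = 23
d(W, Juno) = |7−(-2)| + |14−(-5)| = 9 + 19 = 28
d(W, Alpha) = |7−13| + |14−10| = 6 + 4 = 10
d(W, Delta) = |7−19| + |14−15| = 12 + 1 = 13
Sorted ascending: Ursa, Alpha, Hydra, Delta, … — the third-nearest is Hydra.

Hydra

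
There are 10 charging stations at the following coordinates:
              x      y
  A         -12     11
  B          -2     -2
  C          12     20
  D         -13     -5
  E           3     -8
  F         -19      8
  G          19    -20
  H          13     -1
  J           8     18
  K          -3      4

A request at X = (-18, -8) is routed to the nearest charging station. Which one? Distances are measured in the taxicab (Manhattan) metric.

d(X,A) = 6 + 19 = 25
d(X,B) = 16 + 6 = 22
d(X,C) = 30 + 28 = 58
d(X,D) = 5 + 3 = 8
d(X,E) = 21 + 0 = 21
d(X,F) = 1 + 16 = 17
d(X,G) = 37 + 12 = 49
d(X,H) = 31 + 7 = 38
d(X,J) = 26 + 26 = 52
d(X,K) = 15 + 12 = 27
Minimum is at D.

D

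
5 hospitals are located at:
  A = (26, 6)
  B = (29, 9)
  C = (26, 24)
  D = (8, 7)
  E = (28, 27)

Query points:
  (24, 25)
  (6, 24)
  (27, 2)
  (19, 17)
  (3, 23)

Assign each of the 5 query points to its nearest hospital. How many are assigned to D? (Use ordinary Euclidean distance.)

(24, 25) — d² to each: A:365, B:281, C:5, D:580, E:20 → nearest is C
(6, 24) — d² to each: A:724, B:754, C:400, D:293, E:493 → nearest is D
(27, 2) — d² to each: A:17, B:53, C:485, D:386, E:626 → nearest is A
(19, 17) — d² to each: A:170, B:164, C:98, D:221, E:181 → nearest is C
(3, 23) — d² to each: A:818, B:872, C:530, D:281, E:641 → nearest is D
2 of the 5 points have D as nearest.

2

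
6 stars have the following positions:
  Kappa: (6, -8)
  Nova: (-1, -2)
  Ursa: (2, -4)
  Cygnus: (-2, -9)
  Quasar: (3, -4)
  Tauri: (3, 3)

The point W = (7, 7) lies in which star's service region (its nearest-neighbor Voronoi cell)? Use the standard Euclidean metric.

Tauri

Squared Euclidean distances:
d²(W, Kappa) = (7−6)² + (7−(-8))² = 1 + 225 = 226
d²(W, Nova) = (7−(-1))² + (7−(-2))² = 64 + 81 = 145
d²(W, Ursa) = (7−2)² + (7−(-4))² = 25 + 121 = 146
d²(W, Cygnus) = (7−(-2))² + (7−(-9))² = 81 + 256 = 337
d²(W, Quasar) = (7−3)² + (7−(-4))² = 16 + 121 = 137
d²(W, Tauri) = (7−3)² + (7−3)² = 16 + 16 = 32
The smallest is to Tauri, so W lies in the Voronoi region of Tauri.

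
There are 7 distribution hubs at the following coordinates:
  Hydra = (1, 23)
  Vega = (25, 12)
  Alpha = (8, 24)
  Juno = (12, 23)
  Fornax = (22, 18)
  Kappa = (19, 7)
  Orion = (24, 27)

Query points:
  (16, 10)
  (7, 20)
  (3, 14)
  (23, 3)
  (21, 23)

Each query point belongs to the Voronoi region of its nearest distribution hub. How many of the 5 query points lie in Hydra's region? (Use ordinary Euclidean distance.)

(16, 10) — d² to each: Hydra:394, Vega:85, Alpha:260, Juno:185, Fornax:100, Kappa:18, Orion:353 → nearest is Kappa
(7, 20) — d² to each: Hydra:45, Vega:388, Alpha:17, Juno:34, Fornax:229, Kappa:313, Orion:338 → nearest is Alpha
(3, 14) — d² to each: Hydra:85, Vega:488, Alpha:125, Juno:162, Fornax:377, Kappa:305, Orion:610 → nearest is Hydra
(23, 3) — d² to each: Hydra:884, Vega:85, Alpha:666, Juno:521, Fornax:226, Kappa:32, Orion:577 → nearest is Kappa
(21, 23) — d² to each: Hydra:400, Vega:137, Alpha:170, Juno:81, Fornax:26, Kappa:260, Orion:25 → nearest is Orion
1 of the 5 points has Hydra as nearest.

1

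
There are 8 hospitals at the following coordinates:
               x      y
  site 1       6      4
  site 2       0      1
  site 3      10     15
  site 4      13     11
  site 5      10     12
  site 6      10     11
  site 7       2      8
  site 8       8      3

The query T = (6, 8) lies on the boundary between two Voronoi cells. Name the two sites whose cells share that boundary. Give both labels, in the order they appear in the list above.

Squared distances from T to each site:
d²(T, site 1) = 0 + 16 = 16
d²(T, site 2) = 36 + 49 = 85
d²(T, site 3) = 16 + 49 = 65
d²(T, site 4) = 49 + 9 = 58
d²(T, site 5) = 16 + 16 = 32
d²(T, site 6) = 16 + 9 = 25
d²(T, site 7) = 16 + 0 = 16
d²(T, site 8) = 4 + 25 = 29
T is equidistant from site 1 and site 7 (both at squared distance 16), and every other site is strictly farther — so T lies on the site 1–site 7 Voronoi edge.

site 1 and site 7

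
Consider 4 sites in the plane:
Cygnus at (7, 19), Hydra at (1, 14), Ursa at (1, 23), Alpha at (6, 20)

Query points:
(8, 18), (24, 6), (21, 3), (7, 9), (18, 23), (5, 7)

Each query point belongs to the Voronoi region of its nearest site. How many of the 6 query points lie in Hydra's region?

(8, 18) — d² to each: Cygnus:2, Hydra:65, Ursa:74, Alpha:8 → nearest is Cygnus
(24, 6) — d² to each: Cygnus:458, Hydra:593, Ursa:818, Alpha:520 → nearest is Cygnus
(21, 3) — d² to each: Cygnus:452, Hydra:521, Ursa:800, Alpha:514 → nearest is Cygnus
(7, 9) — d² to each: Cygnus:100, Hydra:61, Ursa:232, Alpha:122 → nearest is Hydra
(18, 23) — d² to each: Cygnus:137, Hydra:370, Ursa:289, Alpha:153 → nearest is Cygnus
(5, 7) — d² to each: Cygnus:148, Hydra:65, Ursa:272, Alpha:170 → nearest is Hydra
2 of the 6 points have Hydra as nearest.

2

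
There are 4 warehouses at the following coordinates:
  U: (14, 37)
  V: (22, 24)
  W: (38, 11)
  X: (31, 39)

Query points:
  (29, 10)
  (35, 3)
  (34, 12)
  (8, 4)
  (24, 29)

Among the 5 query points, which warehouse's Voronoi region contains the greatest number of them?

(29, 10) — d² to each: U:954, V:245, W:82, X:845 → nearest is W
(35, 3) — d² to each: U:1597, V:610, W:73, X:1312 → nearest is W
(34, 12) — d² to each: U:1025, V:288, W:17, X:738 → nearest is W
(8, 4) — d² to each: U:1125, V:596, W:949, X:1754 → nearest is V
(24, 29) — d² to each: U:164, V:29, W:520, X:149 → nearest is V
Tally — V:2, W:3. W captures the most (3).

W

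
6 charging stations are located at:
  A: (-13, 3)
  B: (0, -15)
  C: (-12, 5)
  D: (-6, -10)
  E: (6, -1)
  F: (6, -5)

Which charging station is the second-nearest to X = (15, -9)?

Compare squared distances (the ordering matches that of the actual distances):
|XA|² = (15−(-13))² + (-9−3)² = 784 + 144 = 928
|XB|² = (15−0)² + (-9−(-15))² = 225 + 36 = 261
|XC|² = (15−(-12))² + (-9−5)² = 729 + 196 = 925
|XD|² = (15−(-6))² + (-9−(-10))² = 441 + 1 = 442
|XE|² = (15−6)² + (-9−(-1))² = 81 + 64 = 145
|XF|² = (15−6)² + (-9−(-5))² = 81 + 16 = 97
Sorted ascending: F, E, B, … — the second-nearest is E.

E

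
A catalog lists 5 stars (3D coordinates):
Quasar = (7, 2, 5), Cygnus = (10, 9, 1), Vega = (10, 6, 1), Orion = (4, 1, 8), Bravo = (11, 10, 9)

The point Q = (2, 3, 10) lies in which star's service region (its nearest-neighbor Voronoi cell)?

Orion

Squared Euclidean distances:
d²(Q, Quasar) = (2−7)² + (3−2)² + (10−5)² = 25 + 1 + 25 = 51
d²(Q, Cygnus) = (2−10)² + (3−9)² + (10−1)² = 64 + 36 + 81 = 181
d²(Q, Vega) = (2−10)² + (3−6)² + (10−1)² = 64 + 9 + 81 = 154
d²(Q, Orion) = (2−4)² + (3−1)² + (10−8)² = 4 + 4 + 4 = 12
d²(Q, Bravo) = (2−11)² + (3−10)² + (10−9)² = 81 + 49 + 1 = 131
Orion is nearest.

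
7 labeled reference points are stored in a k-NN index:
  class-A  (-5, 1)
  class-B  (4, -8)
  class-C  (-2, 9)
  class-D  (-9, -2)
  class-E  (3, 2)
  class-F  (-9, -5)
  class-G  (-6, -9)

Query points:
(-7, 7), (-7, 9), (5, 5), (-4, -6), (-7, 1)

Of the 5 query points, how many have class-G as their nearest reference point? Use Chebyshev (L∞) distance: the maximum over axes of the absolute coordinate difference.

1

(-7, 7) — d to each: class-A:6, class-B:15, class-C:5, class-D:9, class-E:10, class-F:12, class-G:16 → nearest is class-C
(-7, 9) — d to each: class-A:8, class-B:17, class-C:5, class-D:11, class-E:10, class-F:14, class-G:18 → nearest is class-C
(5, 5) — d to each: class-A:10, class-B:13, class-C:7, class-D:14, class-E:3, class-F:14, class-G:14 → nearest is class-E
(-4, -6) — d to each: class-A:7, class-B:8, class-C:15, class-D:5, class-E:8, class-F:5, class-G:3 → nearest is class-G
(-7, 1) — d to each: class-A:2, class-B:11, class-C:8, class-D:3, class-E:10, class-F:6, class-G:10 → nearest is class-A
1 of the 5 points has class-G as nearest.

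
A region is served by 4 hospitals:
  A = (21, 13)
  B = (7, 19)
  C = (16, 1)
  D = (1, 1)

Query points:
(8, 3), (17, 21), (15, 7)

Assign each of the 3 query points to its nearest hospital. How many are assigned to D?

(8, 3) — d² to each: A:269, B:257, C:68, D:53 → nearest is D
(17, 21) — d² to each: A:80, B:104, C:401, D:656 → nearest is A
(15, 7) — d² to each: A:72, B:208, C:37, D:232 → nearest is C
1 of the 3 points has D as nearest.

1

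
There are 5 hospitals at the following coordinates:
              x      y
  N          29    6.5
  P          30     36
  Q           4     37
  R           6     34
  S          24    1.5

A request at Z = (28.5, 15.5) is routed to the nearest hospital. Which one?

N

Squared Euclidean distances:
|ZN|² = (28.5−29)² + (15.5−6.5)² = 0.25 + 81 = 81.25
|ZP|² = (28.5−30)² + (15.5−36)² = 2.25 + 420.25 = 422.5
|ZQ|² = (28.5−4)² + (15.5−37)² = 600.25 + 462.25 = 1062.5
|ZR|² = (28.5−6)² + (15.5−34)² = 506.25 + 342.25 = 848.5
|ZS|² = (28.5−24)² + (15.5−1.5)² = 20.25 + 196 = 216.25
N is nearest.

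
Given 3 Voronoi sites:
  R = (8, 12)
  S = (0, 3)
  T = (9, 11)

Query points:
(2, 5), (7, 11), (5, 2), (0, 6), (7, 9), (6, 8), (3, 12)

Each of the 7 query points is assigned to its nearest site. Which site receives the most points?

S

(2, 5) — d² to each: R:85, S:8, T:85 → nearest is S
(7, 11) — d² to each: R:2, S:113, T:4 → nearest is R
(5, 2) — d² to each: R:109, S:26, T:97 → nearest is S
(0, 6) — d² to each: R:100, S:9, T:106 → nearest is S
(7, 9) — d² to each: R:10, S:85, T:8 → nearest is T
(6, 8) — d² to each: R:20, S:61, T:18 → nearest is T
(3, 12) — d² to each: R:25, S:90, T:37 → nearest is R
Tally — R:2, S:3, T:2. S captures the most (3).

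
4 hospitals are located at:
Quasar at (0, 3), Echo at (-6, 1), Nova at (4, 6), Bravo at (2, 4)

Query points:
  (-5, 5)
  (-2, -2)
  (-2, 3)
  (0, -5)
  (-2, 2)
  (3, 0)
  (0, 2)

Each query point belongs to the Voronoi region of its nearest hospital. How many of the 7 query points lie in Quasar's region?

(-5, 5) — d² to each: Quasar:29, Echo:17, Nova:82, Bravo:50 → nearest is Echo
(-2, -2) — d² to each: Quasar:29, Echo:25, Nova:100, Bravo:52 → nearest is Echo
(-2, 3) — d² to each: Quasar:4, Echo:20, Nova:45, Bravo:17 → nearest is Quasar
(0, -5) — d² to each: Quasar:64, Echo:72, Nova:137, Bravo:85 → nearest is Quasar
(-2, 2) — d² to each: Quasar:5, Echo:17, Nova:52, Bravo:20 → nearest is Quasar
(3, 0) — d² to each: Quasar:18, Echo:82, Nova:37, Bravo:17 → nearest is Bravo
(0, 2) — d² to each: Quasar:1, Echo:37, Nova:32, Bravo:8 → nearest is Quasar
4 of the 7 points have Quasar as nearest.

4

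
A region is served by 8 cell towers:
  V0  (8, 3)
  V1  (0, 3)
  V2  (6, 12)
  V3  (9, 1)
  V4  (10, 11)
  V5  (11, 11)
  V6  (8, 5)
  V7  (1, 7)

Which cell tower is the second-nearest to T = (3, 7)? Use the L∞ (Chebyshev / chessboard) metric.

V1

d(T,V0) = max(5, 4) = 5
d(T,V1) = max(3, 4) = 4
d(T,V2) = max(3, 5) = 5
d(T,V3) = max(6, 6) = 6
d(T,V4) = max(7, 4) = 7
d(T,V5) = max(8, 4) = 8
d(T,V6) = max(5, 2) = 5
d(T,V7) = max(2, 0) = 2
Sorted ascending: V7, V1, V0, … — the second-nearest is V1.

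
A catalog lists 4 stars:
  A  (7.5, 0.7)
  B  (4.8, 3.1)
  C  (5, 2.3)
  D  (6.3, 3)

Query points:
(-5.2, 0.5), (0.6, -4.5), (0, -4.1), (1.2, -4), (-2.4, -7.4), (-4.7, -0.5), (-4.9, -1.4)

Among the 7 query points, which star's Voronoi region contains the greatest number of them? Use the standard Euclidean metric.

C

(-5.2, 0.5) — d² to each: A:161.33, B:106.76, C:107.28, D:138.5 → nearest is B
(0.6, -4.5) — d² to each: A:74.65, B:75.4, C:65.6, D:88.74 → nearest is C
(0, -4.1) — d² to each: A:79.29, B:74.88, C:65.96, D:90.1 → nearest is C
(1.2, -4) — d² to each: A:61.78, B:63.37, C:54.13, D:75.01 → nearest is C
(-2.4, -7.4) — d² to each: A:163.62, B:162.09, C:148.85, D:183.85 → nearest is C
(-4.7, -0.5) — d² to each: A:150.28, B:103.21, C:101.93, D:133.25 → nearest is C
(-4.9, -1.4) — d² to each: A:158.17, B:114.34, C:111.7, D:144.8 → nearest is C
Tally — B:1, C:6. C captures the most (6).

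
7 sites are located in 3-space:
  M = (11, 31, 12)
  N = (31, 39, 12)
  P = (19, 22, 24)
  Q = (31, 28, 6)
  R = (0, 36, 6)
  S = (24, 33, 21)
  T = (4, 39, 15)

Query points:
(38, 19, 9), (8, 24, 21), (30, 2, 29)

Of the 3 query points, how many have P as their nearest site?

(38, 19, 9) — d² to each: M:882, N:458, P:595, Q:139, R:1742, S:536, T:1592 → nearest is Q
(8, 24, 21) — d² to each: M:139, N:835, P:134, Q:770, R:433, S:337, T:277 → nearest is P
(30, 2, 29) — d² to each: M:1491, N:1659, P:546, Q:1206, R:2585, S:1061, T:2241 → nearest is P
2 of the 3 points have P as nearest.

2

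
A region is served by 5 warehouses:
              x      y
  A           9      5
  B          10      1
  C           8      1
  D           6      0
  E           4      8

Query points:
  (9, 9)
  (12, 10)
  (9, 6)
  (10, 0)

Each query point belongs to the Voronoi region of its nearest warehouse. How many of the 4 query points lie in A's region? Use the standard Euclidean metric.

(9, 9) — d² to each: A:16, B:65, C:65, D:90, E:26 → nearest is A
(12, 10) — d² to each: A:34, B:85, C:97, D:136, E:68 → nearest is A
(9, 6) — d² to each: A:1, B:26, C:26, D:45, E:29 → nearest is A
(10, 0) — d² to each: A:26, B:1, C:5, D:16, E:100 → nearest is B
3 of the 4 points have A as nearest.

3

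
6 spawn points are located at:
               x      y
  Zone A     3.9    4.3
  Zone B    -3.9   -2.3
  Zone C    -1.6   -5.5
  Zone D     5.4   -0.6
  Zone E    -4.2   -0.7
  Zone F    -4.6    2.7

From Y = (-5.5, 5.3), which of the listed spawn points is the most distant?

Zone D

Since √ is increasing, it suffices to compare squared distances:
d²(Y, Zone A) = (-5.5−3.9)² + (5.3−4.3)² = 88.36 + 1 = 89.36
d²(Y, Zone B) = (-5.5−(-3.9))² + (5.3−(-2.3))² = 2.56 + 57.76 = 60.32
d²(Y, Zone C) = (-5.5−(-1.6))² + (5.3−(-5.5))² = 15.21 + 116.64 = 131.85
d²(Y, Zone D) = (-5.5−5.4)² + (5.3−(-0.6))² = 118.81 + 34.81 = 153.62
d²(Y, Zone E) = (-5.5−(-4.2))² + (5.3−(-0.7))² = 1.69 + 36 = 37.69
d²(Y, Zone F) = (-5.5−(-4.6))² + (5.3−2.7)² = 0.81 + 6.76 = 7.57
The largest is to Zone D.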